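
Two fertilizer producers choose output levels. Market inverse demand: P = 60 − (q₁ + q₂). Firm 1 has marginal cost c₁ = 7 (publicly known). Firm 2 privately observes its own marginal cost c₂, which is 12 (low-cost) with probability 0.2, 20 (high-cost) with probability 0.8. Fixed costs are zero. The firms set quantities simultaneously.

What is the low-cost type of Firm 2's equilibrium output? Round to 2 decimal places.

Firm 2 with cost c maximizes (60 − (q₁+q₂) − c)·q₂, giving q₂(c) = (60 − c − q₁)/2.
E[c₂] = 0.2·12 + 0.8·20 = 18.4
Firm 1's FOC against E[q₂] yields q₁ = (60 − 2·7 + E[c₂])/3 = (60 − 14 + 18.4)/3 = 21.4667.
q₂(low-cost) = (60 − 12 − 21.4667)/2 = 13.2667.

13.27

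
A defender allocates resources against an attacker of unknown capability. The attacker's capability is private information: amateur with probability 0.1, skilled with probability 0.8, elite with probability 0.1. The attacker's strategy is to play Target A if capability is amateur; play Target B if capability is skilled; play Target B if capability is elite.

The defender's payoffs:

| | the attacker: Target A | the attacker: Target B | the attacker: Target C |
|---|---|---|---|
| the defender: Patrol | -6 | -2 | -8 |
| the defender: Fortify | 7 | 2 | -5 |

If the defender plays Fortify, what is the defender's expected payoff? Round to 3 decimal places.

2.500

Take the expectation over the attacker's capability, weighting each type's action by its prior probability.
E[Fortify] = 0.1·7 + 0.8·2 + 0.1·2 = 0.7 + 1.6 + 0.2 = 2.5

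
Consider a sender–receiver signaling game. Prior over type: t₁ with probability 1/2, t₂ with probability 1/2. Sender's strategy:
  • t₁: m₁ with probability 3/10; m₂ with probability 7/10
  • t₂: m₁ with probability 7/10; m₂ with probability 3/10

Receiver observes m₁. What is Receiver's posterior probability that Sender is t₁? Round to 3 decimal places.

0.300

P(m₁) = (1/2)·(3/10) + (1/2)·(7/10) = 1/2
P(t₁ | m₁) = ((1/2)·(3/10)) / (1/2) = (3/20) / (1/2) = 3/10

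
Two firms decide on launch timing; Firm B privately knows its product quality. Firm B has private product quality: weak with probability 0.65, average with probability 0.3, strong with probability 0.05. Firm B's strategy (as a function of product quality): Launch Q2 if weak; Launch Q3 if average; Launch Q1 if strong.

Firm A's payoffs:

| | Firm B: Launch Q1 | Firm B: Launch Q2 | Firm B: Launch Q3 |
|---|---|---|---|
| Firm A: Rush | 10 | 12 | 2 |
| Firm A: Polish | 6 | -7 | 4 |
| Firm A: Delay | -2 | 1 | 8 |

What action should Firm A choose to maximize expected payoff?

E[Rush] = 0.65·(12) + 0.3·(2) + 0.05·(10) = 8.9
E[Polish] = 0.65·(-7) + 0.3·(4) + 0.05·(6) = -3.05
E[Delay] = 0.65·(1) + 0.3·(8) + 0.05·(-2) = 2.95
Best response: Rush (8.9 is the largest).

Rush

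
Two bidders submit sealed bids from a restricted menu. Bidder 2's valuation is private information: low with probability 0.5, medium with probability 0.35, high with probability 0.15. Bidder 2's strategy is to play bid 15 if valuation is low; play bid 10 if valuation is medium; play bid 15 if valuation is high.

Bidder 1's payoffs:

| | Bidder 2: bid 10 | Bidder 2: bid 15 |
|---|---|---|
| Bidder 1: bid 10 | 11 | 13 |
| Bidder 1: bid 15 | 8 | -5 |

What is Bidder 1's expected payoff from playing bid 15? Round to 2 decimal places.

-0.45

Take the expectation over Bidder 2's valuation, weighting each type's action by its prior probability.
E[bid 15] = 0.5·(-5) + 0.35·8 + 0.15·(-5) = (-2.5) + 2.8 + (-0.75) = -0.45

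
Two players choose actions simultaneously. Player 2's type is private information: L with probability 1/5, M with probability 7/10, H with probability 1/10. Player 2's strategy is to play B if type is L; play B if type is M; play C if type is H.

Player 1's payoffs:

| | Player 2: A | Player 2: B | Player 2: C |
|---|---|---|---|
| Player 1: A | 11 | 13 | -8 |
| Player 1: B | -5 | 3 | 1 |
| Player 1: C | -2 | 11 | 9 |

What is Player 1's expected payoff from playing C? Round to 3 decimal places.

Take the expectation over Player 2's type, weighting each type's action by its prior probability.
E[C] = 1/5·11 + 7/10·11 + 1/10·9 = 11/5 + 77/10 + 9/10 = 54/5

10.800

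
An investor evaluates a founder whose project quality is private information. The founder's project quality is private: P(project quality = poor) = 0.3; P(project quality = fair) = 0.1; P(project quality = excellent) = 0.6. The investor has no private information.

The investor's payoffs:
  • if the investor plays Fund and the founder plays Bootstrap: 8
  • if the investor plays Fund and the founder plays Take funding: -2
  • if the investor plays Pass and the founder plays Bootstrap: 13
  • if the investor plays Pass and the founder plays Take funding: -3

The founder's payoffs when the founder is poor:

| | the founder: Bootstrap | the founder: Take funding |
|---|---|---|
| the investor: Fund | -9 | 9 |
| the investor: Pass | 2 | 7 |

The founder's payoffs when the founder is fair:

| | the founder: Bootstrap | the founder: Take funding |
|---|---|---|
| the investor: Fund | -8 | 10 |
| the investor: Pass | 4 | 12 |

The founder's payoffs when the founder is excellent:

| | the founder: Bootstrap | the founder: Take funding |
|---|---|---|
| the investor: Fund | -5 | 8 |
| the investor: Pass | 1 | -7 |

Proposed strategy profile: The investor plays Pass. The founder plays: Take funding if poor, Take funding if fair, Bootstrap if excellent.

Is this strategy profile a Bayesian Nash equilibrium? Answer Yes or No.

A profile is a BNE iff every type of every player is best-responding given beliefs about the other side.
The investor plays Pass: E[Pass] = 0.3·(-3) + 0.1·(-3) + 0.6·(13) = 6.6; E[Fund] = 4. Best-responding. ✓
The founder (project quality poor), facing Pass: Bootstrap gives 2, Take funding gives 7. Proposed Take funding is best. ✓
The founder (project quality fair), facing Pass: Bootstrap gives 4, Take funding gives 12. Proposed Take funding is best. ✓
The founder (project quality excellent), facing Pass: Bootstrap gives 1, Take funding gives -7. Proposed Bootstrap is best. ✓

Yes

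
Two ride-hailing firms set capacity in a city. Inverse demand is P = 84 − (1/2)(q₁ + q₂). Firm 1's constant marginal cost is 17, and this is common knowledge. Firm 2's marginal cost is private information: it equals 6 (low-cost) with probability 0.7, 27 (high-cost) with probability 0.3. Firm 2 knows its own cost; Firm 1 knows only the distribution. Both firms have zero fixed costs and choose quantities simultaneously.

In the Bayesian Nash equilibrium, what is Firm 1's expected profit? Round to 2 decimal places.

Type-c best response for Firm 2: q₂(c) = (84 − c) − q₁/2.
Firm 1 maximizes expected profit; its first-order condition is 84 − q₁ − (1/2)E[q₂] − 17 = 0.
Substituting E[q₂] and solving: E[c₂] = 12.3, so q₁ = (84 − 2·17 + 12.3)/(3/2) = 41.5333.
E[P] = 84 − (1/2)·(q₁ + E[q₂]) = 37.7667; Firm 1's expected profit = (E[P] − 17)·q₁ = (37.7667 − 17)·41.5333 = 862.509.

862.51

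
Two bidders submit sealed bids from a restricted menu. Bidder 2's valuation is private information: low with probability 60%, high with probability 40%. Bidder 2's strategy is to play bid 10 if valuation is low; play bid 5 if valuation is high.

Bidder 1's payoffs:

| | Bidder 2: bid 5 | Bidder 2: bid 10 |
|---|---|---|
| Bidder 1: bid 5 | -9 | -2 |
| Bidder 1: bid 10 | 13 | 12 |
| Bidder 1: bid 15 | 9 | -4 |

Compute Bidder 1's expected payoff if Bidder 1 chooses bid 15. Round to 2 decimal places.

E[bid 15] = 0.6·(-4) + 0.4·9 = (-2.4) + 3.6 = 1.2

1.20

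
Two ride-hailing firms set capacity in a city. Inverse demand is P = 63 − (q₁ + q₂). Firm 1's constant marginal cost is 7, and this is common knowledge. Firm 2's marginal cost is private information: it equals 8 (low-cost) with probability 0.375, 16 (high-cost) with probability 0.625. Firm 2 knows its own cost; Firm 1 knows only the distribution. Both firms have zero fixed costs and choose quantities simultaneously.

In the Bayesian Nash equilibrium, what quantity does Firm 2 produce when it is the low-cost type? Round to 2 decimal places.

Firm 2 with cost c maximizes (63 − (q₁+q₂) − c)·q₂, giving q₂(c) = (63 − c − q₁)/2.
E[c₂] = 0.375·8 + 0.625·16 = 13
Firm 1's FOC against E[q₂] yields q₁ = (63 − 2·7 + E[c₂])/3 = (63 − 14 + 13)/3 = 20.6667.
q₂(low-cost) = (63 − 8 − 20.6667)/2 = 17.1667.

17.17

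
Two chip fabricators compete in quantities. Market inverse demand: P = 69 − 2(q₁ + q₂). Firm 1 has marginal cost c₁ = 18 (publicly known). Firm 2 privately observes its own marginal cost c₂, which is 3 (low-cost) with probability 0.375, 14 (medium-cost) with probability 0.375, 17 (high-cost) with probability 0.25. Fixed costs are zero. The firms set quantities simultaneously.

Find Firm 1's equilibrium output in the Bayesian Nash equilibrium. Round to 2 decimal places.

Firm 2 with cost c maximizes (69 − 2(q₁+q₂) − c)·q₂, giving q₂(c) = (69 − c − 2q₁)/4.
E[c₂] = 0.375·3 + 0.375·14 + 0.25·17 = 10.625
Firm 1's FOC against E[q₂] yields q₁ = (69 − 2·18 + E[c₂])/6 = (69 − 36 + 10.625)/6 = 7.27083.

7.27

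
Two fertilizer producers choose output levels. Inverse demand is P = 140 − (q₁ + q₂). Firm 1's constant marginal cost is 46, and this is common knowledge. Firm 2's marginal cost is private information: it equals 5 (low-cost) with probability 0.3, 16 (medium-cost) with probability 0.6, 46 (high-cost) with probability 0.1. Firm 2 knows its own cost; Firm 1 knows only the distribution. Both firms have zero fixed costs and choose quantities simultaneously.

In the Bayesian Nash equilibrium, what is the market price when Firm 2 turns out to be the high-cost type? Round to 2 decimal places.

Firm 2 with cost c maximizes (140 − (q₁+q₂) − c)·q₂, giving q₂(c) = (140 − c − q₁)/2.
E[c₂] = 0.3·5 + 0.6·16 + 0.1·46 = 15.7
Firm 1's FOC against E[q₂] yields q₁ = (140 − 2·46 + E[c₂])/3 = (140 − 92 + 15.7)/3 = 21.2333.
q₂(high-cost) = 36.3833, so P = 140 − (21.2333 + 36.3833) = 82.3833.

82.38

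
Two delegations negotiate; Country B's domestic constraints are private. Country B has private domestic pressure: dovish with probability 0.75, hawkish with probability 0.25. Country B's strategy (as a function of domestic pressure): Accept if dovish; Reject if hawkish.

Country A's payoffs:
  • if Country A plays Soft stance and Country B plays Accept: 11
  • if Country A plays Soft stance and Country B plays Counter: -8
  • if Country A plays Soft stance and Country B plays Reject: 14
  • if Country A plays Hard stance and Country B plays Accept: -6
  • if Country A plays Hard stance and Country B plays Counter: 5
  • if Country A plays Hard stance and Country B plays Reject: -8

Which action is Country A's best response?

Compute Country A's expected payoff for each action, taking the expectation over Country B's type.
E[Soft stance] = 0.75·(11) + 0.25·(14) = 11.75
E[Hard stance] = 0.75·(-6) + 0.25·(-8) = -6.5
Best response: Soft stance (11.75 is the largest).

Soft stance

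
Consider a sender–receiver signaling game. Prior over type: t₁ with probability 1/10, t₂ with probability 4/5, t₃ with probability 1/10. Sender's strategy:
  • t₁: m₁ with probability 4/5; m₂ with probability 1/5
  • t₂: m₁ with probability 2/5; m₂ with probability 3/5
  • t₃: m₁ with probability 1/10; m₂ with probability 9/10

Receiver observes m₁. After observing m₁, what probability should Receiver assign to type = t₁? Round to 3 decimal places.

0.195

P(m₁) = (1/10)·(4/5) + (4/5)·(2/5) + (1/10)·(1/10) = 41/100
P(t₁ | m₁) = ((1/10)·(4/5)) / (41/100) = (2/25) / (41/100) = 8/41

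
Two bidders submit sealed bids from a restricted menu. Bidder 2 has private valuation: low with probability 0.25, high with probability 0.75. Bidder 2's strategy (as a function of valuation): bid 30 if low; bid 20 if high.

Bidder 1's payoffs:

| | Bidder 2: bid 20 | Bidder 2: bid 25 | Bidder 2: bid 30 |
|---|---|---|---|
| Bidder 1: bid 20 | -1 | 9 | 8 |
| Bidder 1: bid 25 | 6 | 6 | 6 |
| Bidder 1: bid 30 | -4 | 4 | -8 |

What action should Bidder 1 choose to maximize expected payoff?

Compute Bidder 1's expected payoff for each action, taking the expectation over Bidder 2's type.
E[bid 20] = 0.25·(8) + 0.75·(-1) = 1.25
E[bid 25] = 0.25·(6) + 0.75·(6) = 6
E[bid 30] = 0.25·(-8) + 0.75·(-4) = -5
Best response: bid 25 (6 is the largest).

bid 25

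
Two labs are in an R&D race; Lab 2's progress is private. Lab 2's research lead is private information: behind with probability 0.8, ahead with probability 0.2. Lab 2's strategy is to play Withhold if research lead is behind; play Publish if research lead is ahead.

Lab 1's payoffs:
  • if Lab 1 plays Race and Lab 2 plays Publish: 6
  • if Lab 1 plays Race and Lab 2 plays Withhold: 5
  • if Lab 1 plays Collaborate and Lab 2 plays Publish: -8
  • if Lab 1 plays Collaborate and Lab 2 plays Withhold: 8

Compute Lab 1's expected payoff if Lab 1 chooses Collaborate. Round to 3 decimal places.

E[Collaborate] = 0.8·8 + 0.2·(-8) = 6.4 + (-1.6) = 4.8

4.800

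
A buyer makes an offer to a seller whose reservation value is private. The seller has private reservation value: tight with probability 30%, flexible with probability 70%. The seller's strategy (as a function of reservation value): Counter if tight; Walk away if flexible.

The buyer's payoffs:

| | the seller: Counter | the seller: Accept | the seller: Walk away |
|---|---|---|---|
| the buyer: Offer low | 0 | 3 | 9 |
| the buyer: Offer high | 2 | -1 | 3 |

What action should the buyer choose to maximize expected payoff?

E[Offer low] = 0.3·(0) + 0.7·(9) = 6.3
E[Offer high] = 0.3·(2) + 0.7·(3) = 2.7
Best response: Offer low (6.3 is the largest).

Offer low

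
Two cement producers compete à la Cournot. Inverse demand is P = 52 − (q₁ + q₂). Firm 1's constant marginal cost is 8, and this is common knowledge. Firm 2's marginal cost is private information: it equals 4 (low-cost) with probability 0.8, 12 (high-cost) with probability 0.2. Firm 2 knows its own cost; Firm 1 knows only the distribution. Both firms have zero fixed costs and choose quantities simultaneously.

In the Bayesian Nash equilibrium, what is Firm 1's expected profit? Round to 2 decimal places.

192.28

Type-c best response for Firm 2: q₂(c) = (52 − c)/2 − q₁/2.
Firm 1 maximizes expected profit; its first-order condition is 52 − 2q₁ − E[q₂] − 8 = 0.
Substituting E[q₂] and solving: E[c₂] = 5.6, so q₁ = (52 − 2·8 + 5.6)/3 = 13.8667.
E[P] = 52 − (q₁ + E[q₂]) = 21.8667; Firm 1's expected profit = (E[P] − 8)·q₁ = (21.8667 − 8)·13.8667 = 192.284.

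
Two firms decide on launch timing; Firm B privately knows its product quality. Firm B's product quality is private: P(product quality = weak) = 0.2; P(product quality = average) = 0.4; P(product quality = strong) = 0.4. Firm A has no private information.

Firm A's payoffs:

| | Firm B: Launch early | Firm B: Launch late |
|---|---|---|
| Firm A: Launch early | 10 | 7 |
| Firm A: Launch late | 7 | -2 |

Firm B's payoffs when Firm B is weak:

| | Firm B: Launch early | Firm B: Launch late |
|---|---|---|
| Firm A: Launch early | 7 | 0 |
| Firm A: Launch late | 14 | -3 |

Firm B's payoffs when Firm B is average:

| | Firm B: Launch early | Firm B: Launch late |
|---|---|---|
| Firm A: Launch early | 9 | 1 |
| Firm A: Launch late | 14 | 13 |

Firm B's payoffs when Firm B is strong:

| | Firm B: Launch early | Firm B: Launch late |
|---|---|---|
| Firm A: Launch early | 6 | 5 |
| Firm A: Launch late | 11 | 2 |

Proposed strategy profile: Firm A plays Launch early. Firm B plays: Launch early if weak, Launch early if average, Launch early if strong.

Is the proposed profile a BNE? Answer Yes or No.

Firm A plays Launch early: E[Launch early] = 0.2·(10) + 0.4·(10) + 0.4·(10) = 10; E[Launch late] = 7. Best-responding. ✓
Firm B (product quality weak), facing Launch early: Launch early gives 7, Launch late gives 0. Proposed Launch early is best. ✓
Firm B (product quality average), facing Launch early: Launch early gives 9, Launch late gives 1. Proposed Launch early is best. ✓
Firm B (product quality strong), facing Launch early: Launch early gives 6, Launch late gives 5. Proposed Launch early is best. ✓

Yes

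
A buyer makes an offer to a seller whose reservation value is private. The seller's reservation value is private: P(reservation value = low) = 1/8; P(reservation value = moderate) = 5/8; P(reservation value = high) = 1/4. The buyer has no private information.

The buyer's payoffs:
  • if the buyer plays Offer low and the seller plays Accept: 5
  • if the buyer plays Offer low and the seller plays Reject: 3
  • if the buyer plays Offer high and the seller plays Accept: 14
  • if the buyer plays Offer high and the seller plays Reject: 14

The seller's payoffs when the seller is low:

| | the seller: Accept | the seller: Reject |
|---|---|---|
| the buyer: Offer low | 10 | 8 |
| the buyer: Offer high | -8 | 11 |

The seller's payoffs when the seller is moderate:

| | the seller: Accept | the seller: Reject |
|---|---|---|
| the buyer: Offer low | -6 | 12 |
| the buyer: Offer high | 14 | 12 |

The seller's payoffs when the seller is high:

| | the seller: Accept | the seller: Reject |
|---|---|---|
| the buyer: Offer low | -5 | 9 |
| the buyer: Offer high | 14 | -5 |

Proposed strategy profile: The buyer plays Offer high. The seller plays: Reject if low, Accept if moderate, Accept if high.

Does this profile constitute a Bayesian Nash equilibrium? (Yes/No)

The buyer plays Offer high: E[Offer high] = 1/8·(14) + 5/8·(14) + 1/4·(14) = 14; E[Offer low] = 19/4. Best-responding. ✓
The seller (reservation value low), facing Offer high: Accept gives -8, Reject gives 11. Proposed Reject is best. ✓
The seller (reservation value moderate), facing Offer high: Accept gives 14, Reject gives 12. Proposed Accept is best. ✓
The seller (reservation value high), facing Offer high: Accept gives 14, Reject gives -5. Proposed Accept is best. ✓

Yes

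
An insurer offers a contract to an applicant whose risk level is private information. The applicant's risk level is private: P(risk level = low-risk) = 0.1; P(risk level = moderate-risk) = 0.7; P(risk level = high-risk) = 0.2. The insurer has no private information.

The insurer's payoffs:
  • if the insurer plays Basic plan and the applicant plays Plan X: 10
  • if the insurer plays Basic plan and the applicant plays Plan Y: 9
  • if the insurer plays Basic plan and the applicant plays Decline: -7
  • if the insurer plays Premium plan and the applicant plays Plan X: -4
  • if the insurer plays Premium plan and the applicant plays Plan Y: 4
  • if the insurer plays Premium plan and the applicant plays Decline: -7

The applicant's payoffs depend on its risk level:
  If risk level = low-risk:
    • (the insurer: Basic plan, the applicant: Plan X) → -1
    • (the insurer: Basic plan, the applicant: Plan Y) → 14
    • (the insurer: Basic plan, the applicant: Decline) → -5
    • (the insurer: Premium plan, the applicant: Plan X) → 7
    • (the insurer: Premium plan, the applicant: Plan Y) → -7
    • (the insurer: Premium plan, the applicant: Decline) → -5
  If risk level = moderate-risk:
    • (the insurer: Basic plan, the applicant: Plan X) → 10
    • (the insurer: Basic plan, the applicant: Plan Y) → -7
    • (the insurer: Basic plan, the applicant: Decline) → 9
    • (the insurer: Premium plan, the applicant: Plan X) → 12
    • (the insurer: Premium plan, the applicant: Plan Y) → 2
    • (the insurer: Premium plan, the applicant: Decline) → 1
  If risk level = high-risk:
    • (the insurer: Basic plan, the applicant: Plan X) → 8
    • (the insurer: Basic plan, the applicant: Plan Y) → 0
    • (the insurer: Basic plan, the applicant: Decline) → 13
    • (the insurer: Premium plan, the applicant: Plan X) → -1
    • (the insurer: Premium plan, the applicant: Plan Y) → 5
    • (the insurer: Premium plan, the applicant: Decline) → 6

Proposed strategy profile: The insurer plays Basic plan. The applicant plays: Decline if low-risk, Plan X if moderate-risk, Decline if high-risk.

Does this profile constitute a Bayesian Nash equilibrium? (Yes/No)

A profile is a BNE iff every type of every player is best-responding given beliefs about the other side.
The insurer plays Basic plan: E[Basic plan] = 0.1·(-7) + 0.7·(10) + 0.2·(-7) = 4.9; E[Premium plan] = -4.9. Best-responding. ✓
The applicant (risk level low-risk), facing Basic plan: Plan X gives -1, Plan Y gives 14, Decline gives -5. Proposed Decline is not best — profitable deviation exists. ✗
The applicant (risk level moderate-risk), facing Basic plan: Plan X gives 10, Plan Y gives -7, Decline gives 9. Proposed Plan X is best. ✓
The applicant (risk level high-risk), facing Basic plan: Plan X gives 8, Plan Y gives 0, Decline gives 13. Proposed Decline is best. ✓

No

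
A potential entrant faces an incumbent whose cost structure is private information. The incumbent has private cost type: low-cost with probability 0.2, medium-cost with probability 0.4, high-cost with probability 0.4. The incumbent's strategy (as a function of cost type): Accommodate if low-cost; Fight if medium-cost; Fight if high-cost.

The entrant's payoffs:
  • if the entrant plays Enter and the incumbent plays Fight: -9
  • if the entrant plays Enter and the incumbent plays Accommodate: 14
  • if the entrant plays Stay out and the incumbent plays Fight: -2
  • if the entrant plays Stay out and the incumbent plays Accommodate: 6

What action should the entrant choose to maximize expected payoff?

E[Enter] = 0.2·(14) + 0.4·(-9) + 0.4·(-9) = -4.4
E[Stay out] = 0.2·(6) + 0.4·(-2) + 0.4·(-2) = -0.4
Best response: Stay out (-0.4 is the largest).

Stay out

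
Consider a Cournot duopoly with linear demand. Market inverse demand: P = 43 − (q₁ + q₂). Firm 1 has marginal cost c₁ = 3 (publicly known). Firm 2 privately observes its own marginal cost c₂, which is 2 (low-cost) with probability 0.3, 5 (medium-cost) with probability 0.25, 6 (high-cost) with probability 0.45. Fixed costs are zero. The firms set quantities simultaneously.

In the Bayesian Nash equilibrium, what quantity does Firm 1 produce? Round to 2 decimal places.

Each type of Firm 2 best-responds to q₁; Firm 1 best-responds to the expected q₂ over Firm 2's types.
Firm 2 with cost c maximizes (43 − (q₁+q₂) − c)·q₂, giving q₂(c) = (43 − c − q₁)/2.
E[c₂] = 0.3·2 + 0.25·5 + 0.45·6 = 4.55
Firm 1's FOC against E[q₂] yields q₁ = (43 − 2·3 + E[c₂])/3 = (43 − 6 + 4.55)/3 = 13.85.

13.85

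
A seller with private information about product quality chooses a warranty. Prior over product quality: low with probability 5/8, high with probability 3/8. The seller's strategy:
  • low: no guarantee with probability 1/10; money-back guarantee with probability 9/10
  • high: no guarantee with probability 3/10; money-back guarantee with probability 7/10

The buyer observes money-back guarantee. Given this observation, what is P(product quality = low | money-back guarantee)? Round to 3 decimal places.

0.682

Apply Bayes' rule using the sender's strategy as the likelihood.
P(money-back guarantee) = (5/8)·(9/10) + (3/8)·(7/10) = 33/40
P(low | money-back guarantee) = ((5/8)·(9/10)) / (33/40) = (9/16) / (33/40) = 15/22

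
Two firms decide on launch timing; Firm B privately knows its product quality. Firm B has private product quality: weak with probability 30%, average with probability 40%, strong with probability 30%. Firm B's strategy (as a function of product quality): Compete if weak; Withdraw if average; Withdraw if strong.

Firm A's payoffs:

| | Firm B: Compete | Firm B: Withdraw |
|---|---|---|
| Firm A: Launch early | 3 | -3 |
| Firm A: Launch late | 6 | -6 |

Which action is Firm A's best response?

Compute Firm A's expected payoff for each action, taking the expectation over Firm B's type.
E[Launch early] = 0.3·(3) + 0.4·(-3) + 0.3·(-3) = -1.2
E[Launch late] = 0.3·(6) + 0.4·(-6) + 0.3·(-6) = -2.4
Best response: Launch early (-1.2 is the largest).

Launch early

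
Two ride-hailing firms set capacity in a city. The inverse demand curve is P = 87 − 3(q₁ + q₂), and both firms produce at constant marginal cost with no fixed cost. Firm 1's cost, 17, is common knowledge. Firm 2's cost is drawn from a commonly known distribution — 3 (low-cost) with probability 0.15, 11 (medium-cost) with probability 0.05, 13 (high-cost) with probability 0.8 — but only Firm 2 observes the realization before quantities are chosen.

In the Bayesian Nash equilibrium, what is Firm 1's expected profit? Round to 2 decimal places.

Type-c best response for Firm 2: q₂(c) = (87 − c)/6 − q₁/2.
Firm 1 maximizes expected profit; its first-order condition is 87 − 6q₁ − 3E[q₂] − 17 = 0.
Substituting E[q₂] and solving: E[c₂] = 11.4, so q₁ = (87 − 2·17 + 11.4)/9 = 7.15556.
E[P] = 87 − 3·(q₁ + E[q₂]) = 38.4667; Firm 1's expected profit = (E[P] − 17)·q₁ = (38.4667 − 17)·7.15556 = 153.606.

153.61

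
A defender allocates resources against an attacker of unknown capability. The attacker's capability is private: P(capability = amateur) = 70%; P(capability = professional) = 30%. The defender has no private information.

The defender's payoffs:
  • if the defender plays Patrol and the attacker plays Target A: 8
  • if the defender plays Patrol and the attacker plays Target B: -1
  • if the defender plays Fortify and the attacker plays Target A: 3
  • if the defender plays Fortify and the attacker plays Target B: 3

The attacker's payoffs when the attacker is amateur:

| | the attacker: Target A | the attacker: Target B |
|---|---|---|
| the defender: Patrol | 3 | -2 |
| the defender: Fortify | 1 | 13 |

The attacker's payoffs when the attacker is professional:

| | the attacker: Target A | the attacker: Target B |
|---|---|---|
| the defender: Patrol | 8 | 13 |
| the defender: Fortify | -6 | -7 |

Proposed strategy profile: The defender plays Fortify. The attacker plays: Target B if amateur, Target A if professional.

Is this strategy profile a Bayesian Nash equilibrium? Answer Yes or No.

The defender plays Fortify: E[Fortify] = 0.7·(3) + 0.3·(3) = 3; E[Patrol] = 1.7. Best-responding. ✓
The attacker (capability amateur), facing Fortify: Target A gives 1, Target B gives 13. Proposed Target B is best. ✓
The attacker (capability professional), facing Fortify: Target A gives -6, Target B gives -7. Proposed Target A is best. ✓

Yes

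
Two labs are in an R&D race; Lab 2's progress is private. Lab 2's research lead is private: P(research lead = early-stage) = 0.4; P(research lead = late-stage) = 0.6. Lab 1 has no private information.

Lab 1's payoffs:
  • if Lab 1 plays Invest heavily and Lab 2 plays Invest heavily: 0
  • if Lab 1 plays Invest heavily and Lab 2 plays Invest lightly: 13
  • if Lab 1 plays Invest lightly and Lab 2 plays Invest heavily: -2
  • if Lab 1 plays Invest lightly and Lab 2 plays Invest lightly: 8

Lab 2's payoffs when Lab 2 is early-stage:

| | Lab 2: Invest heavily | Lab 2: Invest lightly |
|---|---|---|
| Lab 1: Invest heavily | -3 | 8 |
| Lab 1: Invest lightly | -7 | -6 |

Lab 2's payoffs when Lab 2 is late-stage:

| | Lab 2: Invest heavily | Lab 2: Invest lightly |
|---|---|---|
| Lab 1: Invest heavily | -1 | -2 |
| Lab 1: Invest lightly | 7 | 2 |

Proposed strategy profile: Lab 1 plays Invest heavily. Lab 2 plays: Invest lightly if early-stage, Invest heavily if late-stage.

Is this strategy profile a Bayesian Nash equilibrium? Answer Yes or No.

Yes

Lab 1 plays Invest heavily: E[Invest heavily] = 0.4·(13) + 0.6·(0) = 5.2; E[Invest lightly] = 2. Best-responding. ✓
Lab 2 (research lead early-stage), facing Invest heavily: Invest heavily gives -3, Invest lightly gives 8. Proposed Invest lightly is best. ✓
Lab 2 (research lead late-stage), facing Invest heavily: Invest heavily gives -1, Invest lightly gives -2. Proposed Invest heavily is best. ✓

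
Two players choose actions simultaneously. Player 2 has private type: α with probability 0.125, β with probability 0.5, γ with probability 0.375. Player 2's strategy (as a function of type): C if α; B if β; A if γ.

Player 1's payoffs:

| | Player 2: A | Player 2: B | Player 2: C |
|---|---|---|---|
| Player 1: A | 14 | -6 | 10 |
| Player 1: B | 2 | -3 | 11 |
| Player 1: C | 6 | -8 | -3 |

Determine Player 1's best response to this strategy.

A

E[A] = 0.125·(10) + 0.5·(-6) + 0.375·(14) = 3.5
E[B] = 0.125·(11) + 0.5·(-3) + 0.375·(2) = 0.625
E[C] = 0.125·(-3) + 0.5·(-8) + 0.375·(6) = -2.125
Best response: A (3.5 is the largest).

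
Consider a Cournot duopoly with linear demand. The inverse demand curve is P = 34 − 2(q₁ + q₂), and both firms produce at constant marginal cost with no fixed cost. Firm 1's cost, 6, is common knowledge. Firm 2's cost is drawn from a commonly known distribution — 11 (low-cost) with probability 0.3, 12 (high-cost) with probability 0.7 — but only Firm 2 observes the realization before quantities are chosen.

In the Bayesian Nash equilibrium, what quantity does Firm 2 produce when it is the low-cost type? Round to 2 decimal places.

2.94

Each type of Firm 2 best-responds to q₁; Firm 1 best-responds to the expected q₂ over Firm 2's types.
Firm 2 with cost c maximizes (34 − 2(q₁+q₂) − c)·q₂, giving q₂(c) = (34 − c − 2q₁)/4.
E[c₂] = 0.3·11 + 0.7·12 = 11.7
Firm 1's FOC against E[q₂] yields q₁ = (34 − 2·6 + E[c₂])/6 = (34 − 12 + 11.7)/6 = 5.61667.
q₂(low-cost) = (34 − 11 − 2·5.61667)/4 = 2.94167.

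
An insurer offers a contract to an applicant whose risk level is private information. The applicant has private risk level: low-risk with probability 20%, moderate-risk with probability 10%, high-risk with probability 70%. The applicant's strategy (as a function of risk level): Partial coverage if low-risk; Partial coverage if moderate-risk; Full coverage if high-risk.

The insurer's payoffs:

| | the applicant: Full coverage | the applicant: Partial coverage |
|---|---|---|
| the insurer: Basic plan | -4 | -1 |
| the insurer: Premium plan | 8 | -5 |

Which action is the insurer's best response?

Premium plan

Compute the insurer's expected payoff for each action, taking the expectation over the applicant's type.
E[Basic plan] = 0.2·(-1) + 0.1·(-1) + 0.7·(-4) = -3.1
E[Premium plan] = 0.2·(-5) + 0.1·(-5) + 0.7·(8) = 4.1
Best response: Premium plan (4.1 is the largest).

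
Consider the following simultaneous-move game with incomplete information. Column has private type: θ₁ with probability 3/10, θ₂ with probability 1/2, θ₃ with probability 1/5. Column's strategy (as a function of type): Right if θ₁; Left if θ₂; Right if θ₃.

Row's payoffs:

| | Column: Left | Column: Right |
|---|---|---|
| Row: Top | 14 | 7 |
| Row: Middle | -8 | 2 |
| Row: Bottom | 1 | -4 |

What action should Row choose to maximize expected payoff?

Top

Compute Row's expected payoff for each action, taking the expectation over Column's type.
E[Top] = 3/10·(7) + 1/2·(14) + 1/5·(7) = 21/2
E[Middle] = 3/10·(2) + 1/2·(-8) + 1/5·(2) = -3
E[Bottom] = 3/10·(-4) + 1/2·(1) + 1/5·(-4) = -3/2
Best response: Top (21/2 is the largest).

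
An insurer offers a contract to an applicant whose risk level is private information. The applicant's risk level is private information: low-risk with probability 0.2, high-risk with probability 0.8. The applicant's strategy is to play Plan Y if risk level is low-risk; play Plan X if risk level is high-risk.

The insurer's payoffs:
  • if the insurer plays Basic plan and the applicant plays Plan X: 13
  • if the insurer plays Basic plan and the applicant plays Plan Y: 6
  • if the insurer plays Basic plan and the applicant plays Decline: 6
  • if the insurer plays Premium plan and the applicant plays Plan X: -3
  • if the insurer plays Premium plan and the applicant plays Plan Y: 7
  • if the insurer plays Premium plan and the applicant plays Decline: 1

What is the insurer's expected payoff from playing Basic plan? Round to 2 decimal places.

E[Basic plan] = 0.2·6 + 0.8·13 = 1.2 + 10.4 = 11.6

11.60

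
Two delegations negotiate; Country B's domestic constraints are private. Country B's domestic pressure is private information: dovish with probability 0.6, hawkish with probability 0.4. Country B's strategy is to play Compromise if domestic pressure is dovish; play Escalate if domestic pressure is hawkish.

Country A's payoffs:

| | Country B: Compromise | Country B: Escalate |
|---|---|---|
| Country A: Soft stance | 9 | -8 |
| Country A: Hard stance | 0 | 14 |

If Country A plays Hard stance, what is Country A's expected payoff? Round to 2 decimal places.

5.60

E[Hard stance] = 0.6·0 + 0.4·14 = 0 + 5.6 = 5.6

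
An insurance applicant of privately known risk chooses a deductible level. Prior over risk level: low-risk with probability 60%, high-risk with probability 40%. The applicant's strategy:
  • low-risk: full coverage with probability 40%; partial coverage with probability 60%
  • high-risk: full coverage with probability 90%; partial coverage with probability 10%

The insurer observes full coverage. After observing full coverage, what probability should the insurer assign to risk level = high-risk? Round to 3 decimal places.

0.600

P(full coverage) = 0.6·0.4 + 0.4·0.9 = 0.6
P(high-risk | full coverage) = (0.4·0.9) / 0.6 = 0.36 / 0.6 = 0.6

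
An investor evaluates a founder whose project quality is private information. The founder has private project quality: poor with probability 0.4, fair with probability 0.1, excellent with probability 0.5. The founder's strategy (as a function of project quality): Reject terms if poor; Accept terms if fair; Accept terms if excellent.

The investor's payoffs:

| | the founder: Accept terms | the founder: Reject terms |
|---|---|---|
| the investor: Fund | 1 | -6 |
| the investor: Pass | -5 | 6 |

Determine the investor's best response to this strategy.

Pass

Compute the investor's expected payoff for each action, taking the expectation over the founder's type.
E[Fund] = 0.4·(-6) + 0.1·(1) + 0.5·(1) = -1.8
E[Pass] = 0.4·(6) + 0.1·(-5) + 0.5·(-5) = -0.6
Best response: Pass (-0.6 is the largest).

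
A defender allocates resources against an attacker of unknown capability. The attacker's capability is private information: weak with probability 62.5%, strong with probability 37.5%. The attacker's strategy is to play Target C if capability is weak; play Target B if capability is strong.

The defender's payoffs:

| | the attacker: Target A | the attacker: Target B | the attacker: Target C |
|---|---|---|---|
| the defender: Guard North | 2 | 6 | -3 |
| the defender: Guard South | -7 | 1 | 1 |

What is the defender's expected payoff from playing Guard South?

E[Guard South] = 0.625·1 + 0.375·1 = 0.625 + 0.375 = 1

1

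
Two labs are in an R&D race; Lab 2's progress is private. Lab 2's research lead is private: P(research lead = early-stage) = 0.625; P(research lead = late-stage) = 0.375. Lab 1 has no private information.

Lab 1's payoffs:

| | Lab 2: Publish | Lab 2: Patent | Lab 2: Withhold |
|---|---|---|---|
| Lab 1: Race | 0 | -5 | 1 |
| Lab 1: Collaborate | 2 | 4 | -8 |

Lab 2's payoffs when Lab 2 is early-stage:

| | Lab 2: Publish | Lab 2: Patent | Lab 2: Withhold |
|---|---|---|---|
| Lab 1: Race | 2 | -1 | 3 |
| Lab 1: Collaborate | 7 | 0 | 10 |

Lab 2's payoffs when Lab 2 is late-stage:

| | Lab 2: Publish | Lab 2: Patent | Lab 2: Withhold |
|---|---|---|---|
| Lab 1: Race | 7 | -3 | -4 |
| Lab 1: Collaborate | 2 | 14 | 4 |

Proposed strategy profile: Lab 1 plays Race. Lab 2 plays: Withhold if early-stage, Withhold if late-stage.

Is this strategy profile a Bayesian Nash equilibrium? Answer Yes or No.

Lab 1 plays Race: E[Race] = 0.625·(1) + 0.375·(1) = 1; E[Collaborate] = -8. Best-responding. ✓
Lab 2 (research lead early-stage), facing Race: Publish gives 2, Patent gives -1, Withhold gives 3. Proposed Withhold is best. ✓
Lab 2 (research lead late-stage), facing Race: Publish gives 7, Patent gives -3, Withhold gives -4. Proposed Withhold is not best — profitable deviation exists. ✗

No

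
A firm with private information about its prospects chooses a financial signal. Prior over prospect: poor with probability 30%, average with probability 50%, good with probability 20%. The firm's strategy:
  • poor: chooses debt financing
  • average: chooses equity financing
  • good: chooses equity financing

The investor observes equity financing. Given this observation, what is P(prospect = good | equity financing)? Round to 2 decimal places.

0.29

P(equity financing) = 0.3·0 + 0.5·1 + 0.2·1 = 0.7
P(good | equity financing) = (0.2·1) / 0.7 = 0.2 / 0.7 = 0.285714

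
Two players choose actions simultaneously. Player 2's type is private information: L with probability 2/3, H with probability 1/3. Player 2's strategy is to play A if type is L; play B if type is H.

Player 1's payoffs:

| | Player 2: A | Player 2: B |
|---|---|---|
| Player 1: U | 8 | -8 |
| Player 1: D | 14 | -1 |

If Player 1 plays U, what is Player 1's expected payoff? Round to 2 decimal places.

2.67

Take the expectation over Player 2's type, weighting each type's action by its prior probability.
E[U] = 2/3·8 + 1/3·(-8) = 16/3 + (-8/3) = 8/3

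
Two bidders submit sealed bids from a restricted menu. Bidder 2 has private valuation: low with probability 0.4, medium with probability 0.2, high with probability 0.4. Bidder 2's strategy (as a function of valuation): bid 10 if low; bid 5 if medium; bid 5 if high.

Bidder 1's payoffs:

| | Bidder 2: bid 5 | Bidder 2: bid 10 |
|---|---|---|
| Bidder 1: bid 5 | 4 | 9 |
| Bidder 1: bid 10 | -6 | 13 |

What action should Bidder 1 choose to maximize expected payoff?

Compute Bidder 1's expected payoff for each action, taking the expectation over Bidder 2's type.
E[bid 5] = 0.4·(9) + 0.2·(4) + 0.4·(4) = 6
E[bid 10] = 0.4·(13) + 0.2·(-6) + 0.4·(-6) = 1.6
Best response: bid 5 (6 is the largest).

bid 5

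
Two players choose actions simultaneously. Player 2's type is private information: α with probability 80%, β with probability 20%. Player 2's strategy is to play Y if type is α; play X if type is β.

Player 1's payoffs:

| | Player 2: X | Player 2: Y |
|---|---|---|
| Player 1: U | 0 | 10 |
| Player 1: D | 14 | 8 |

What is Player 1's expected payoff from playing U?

8

E[U] = 0.8·10 + 0.2·0 = 8 + 0 = 8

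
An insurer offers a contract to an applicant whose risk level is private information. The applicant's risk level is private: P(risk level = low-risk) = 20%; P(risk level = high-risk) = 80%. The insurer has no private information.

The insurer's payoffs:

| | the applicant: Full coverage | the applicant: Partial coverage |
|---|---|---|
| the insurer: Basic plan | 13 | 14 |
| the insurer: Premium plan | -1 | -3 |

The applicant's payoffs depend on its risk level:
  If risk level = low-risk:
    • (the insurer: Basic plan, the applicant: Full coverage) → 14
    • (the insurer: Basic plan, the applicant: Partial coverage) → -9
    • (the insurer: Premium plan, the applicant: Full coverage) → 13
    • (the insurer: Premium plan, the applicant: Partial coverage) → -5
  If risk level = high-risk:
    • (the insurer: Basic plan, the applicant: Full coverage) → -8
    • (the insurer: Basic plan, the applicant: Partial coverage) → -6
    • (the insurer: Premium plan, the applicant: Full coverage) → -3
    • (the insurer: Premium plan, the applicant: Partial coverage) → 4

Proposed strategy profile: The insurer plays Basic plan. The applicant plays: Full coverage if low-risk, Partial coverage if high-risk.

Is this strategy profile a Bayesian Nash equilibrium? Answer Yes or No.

Yes

The insurer plays Basic plan: E[Basic plan] = 0.2·(13) + 0.8·(14) = 13.8; E[Premium plan] = -2.6. Best-responding. ✓
The applicant (risk level low-risk), facing Basic plan: Full coverage gives 14, Partial coverage gives -9. Proposed Full coverage is best. ✓
The applicant (risk level high-risk), facing Basic plan: Full coverage gives -8, Partial coverage gives -6. Proposed Partial coverage is best. ✓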